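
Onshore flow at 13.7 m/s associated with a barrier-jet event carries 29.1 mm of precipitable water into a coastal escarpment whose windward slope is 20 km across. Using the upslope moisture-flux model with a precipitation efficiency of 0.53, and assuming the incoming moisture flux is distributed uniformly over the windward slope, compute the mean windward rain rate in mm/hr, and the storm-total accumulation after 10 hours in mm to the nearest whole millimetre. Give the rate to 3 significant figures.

R ≈ 38.0 mm/hr; total ≈ 380 mm

Incoming column moisture flux per unit ridge length: F = V × PW = 13.7 × 29.1 = 398.67 mm·m/s.
Spread over the 20 km slope with efficiency ε = 0.53: R = ε·F/W = 0.53 × 398.67 / 20000 m = 1.056e-02 mm/s.
R = 1.056e-02 × 3600 = 38.0 mm/hr.
Over 10 h: total = 38.0 × 10 = 380 mm.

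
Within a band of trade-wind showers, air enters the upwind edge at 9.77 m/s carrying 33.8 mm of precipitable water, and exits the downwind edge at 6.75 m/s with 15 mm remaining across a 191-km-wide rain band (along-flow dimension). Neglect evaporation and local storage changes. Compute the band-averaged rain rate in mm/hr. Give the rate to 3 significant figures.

Column moisture flux per unit crosswind length is F = V × PW.
Inflow: F_in = 9.77 × 33.8 = 330.226 mm·m/s
Outflow: F_out = 6.75 × 15 = 101.25 mm·m/s
Steady-state rate R = (F_in − F_out)/L = (330.226 − 101.25) / 191000 m = 1.199e-03 mm/s.
R = 1.199e-03 × 3600 = 4.32 mm/hr.

R ≈ 4.32 mm/hr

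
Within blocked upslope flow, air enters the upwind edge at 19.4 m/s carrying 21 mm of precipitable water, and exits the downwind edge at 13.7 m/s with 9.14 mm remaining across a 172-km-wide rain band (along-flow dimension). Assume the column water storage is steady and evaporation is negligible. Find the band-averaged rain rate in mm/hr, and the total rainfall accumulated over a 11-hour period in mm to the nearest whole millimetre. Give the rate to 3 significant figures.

R ≈ 5.91 mm/hr; total ≈ 65 mm

Column moisture flux per unit crosswind length is F = V × PW.
Inflow: F_in = 19.4 × 21 = 407.4 mm·m/s
Outflow: F_out = 13.7 × 9.14 = 125.218 mm·m/s
Steady-state rate R = (F_in − F_out)/L = (407.4 − 125.218) / 172000 m = 1.641e-03 mm/s.
R = 1.641e-03 × 3600 = 5.91 mm/hr.
Over 11 h: total = 5.91 × 11 = 65.01 ≈ 65 mm.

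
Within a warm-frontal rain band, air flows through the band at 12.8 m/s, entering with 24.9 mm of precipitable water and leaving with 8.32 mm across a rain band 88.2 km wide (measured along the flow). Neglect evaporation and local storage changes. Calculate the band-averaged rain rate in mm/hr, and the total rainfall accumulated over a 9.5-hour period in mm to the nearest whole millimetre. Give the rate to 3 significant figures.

R ≈ 8.66 mm/hr; total ≈ 82 mm

Column moisture flux per unit crosswind length is F = V × PW.
Inflow: F_in = 12.8 × 24.9 = 318.72 mm·m/s
Outflow: F_out = 12.8 × 8.32 = 106.496 mm·m/s
Steady-state rate R = (F_in − F_out)/L = (318.72 − 106.496) / 88200 m = 2.406e-03 mm/s.
R = 2.406e-03 × 3600 = 8.66 mm/hr.
Over 9.5 h: total = 8.66 × 9.5 = 82.27 ≈ 82 mm.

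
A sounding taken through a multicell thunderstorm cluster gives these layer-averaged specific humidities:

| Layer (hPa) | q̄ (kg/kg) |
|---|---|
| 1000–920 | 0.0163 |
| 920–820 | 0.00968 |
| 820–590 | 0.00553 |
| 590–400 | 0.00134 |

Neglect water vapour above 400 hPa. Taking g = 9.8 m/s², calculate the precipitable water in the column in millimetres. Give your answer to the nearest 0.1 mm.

PW ≈ 38.8 mm

Precipitable water is the column-integrated vapour mass per unit area: PW = (1/g) Σ q̄ Δp, with q in kg/kg and Δp in Pa (1 kg/m² of water = 1 mm).
Layer 1000–920 hPa: Δp = 80 hPa = 8000 Pa, q̄ = 0.0163 kg/kg → 0.0163 × 8000 / 9.8 = 13.31 mm
Layer 920–820 hPa: Δp = 100 hPa = 10000 Pa, q̄ = 0.00968 kg/kg → 0.00968 × 10000 / 9.8 = 9.88 mm
Layer 820–590 hPa: Δp = 230 hPa = 23000 Pa, q̄ = 0.00553 kg/kg → 0.00553 × 23000 / 9.8 = 12.98 mm
Layer 590–400 hPa: Δp = 190 hPa = 19000 Pa, q̄ = 0.00134 kg/kg → 0.00134 × 19000 / 9.8 = 2.60 mm
PW = 13.31 + 9.88 + 12.98 + 2.60 = 38.77 ≈ 38.8 mm.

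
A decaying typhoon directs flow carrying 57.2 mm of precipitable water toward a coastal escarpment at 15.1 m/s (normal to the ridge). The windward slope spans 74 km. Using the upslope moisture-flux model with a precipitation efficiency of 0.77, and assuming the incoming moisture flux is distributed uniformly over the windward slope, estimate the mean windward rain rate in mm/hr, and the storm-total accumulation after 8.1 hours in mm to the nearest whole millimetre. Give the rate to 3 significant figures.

Incoming column moisture flux per unit ridge length: F = V × PW = 15.1 × 57.2 = 863.72 mm·m/s.
Spread over the 74 km slope with efficiency ε = 0.77: R = ε·F/W = 0.77 × 863.72 / 74000 m = 8.987e-03 mm/s.
R = 8.987e-03 × 3600 = 32.4 mm/hr.
Over 8.1 h: total = 32.4 × 8.1 = 262.44 ≈ 262 mm.

R ≈ 32.4 mm/hr; total ≈ 262 mm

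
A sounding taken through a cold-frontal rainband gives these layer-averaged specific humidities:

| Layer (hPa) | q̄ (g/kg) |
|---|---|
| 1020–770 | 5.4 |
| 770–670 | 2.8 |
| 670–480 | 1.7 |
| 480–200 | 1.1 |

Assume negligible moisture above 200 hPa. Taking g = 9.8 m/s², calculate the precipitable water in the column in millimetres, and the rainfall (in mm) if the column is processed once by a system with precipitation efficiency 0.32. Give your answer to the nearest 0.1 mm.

PW ≈ 23.1 mm; rainfall ≈ 7.4 mm

Precipitable water is the column-integrated vapour mass per unit area: PW = (1/g) Σ q̄ Δp, with q in kg/kg and Δp in Pa (1 kg/m² of water = 1 mm).
Layer 1020–770 hPa: Δp = 250 hPa = 25000 Pa, q̄ = 0.0054 kg/kg → 0.0054 × 25000 / 9.8 = 13.78 mm
Layer 770–670 hPa: Δp = 100 hPa = 10000 Pa, q̄ = 0.0028 kg/kg → 0.0028 × 10000 / 9.8 = 2.86 mm
Layer 670–480 hPa: Δp = 190 hPa = 19000 Pa, q̄ = 0.0017 kg/kg → 0.0017 × 19000 / 9.8 = 3.30 mm
Layer 480–200 hPa: Δp = 280 hPa = 28000 Pa, q̄ = 0.0011 kg/kg → 0.0011 × 28000 / 9.8 = 3.14 mm
PW = 13.78 + 2.86 + 3.30 + 3.14 = 23.08 ≈ 23.1 mm.
Rainfall = ε × PW = 0.32 × 23.1 = 7.4 mm.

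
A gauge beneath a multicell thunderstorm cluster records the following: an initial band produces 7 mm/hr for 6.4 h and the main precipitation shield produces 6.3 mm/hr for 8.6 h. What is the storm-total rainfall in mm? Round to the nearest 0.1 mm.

total ≈ 99.0 mm

Total = Σ Rᵢ Δtᵢ = 7 × 6.4 + 6.3 × 8.6
      = 44.8 + 54.18 = 99.0 mm.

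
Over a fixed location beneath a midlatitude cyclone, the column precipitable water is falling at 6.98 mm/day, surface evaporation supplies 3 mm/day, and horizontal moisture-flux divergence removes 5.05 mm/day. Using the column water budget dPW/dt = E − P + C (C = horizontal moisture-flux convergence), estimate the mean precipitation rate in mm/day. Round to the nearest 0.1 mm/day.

dPW/dt = -6.98 mm/day.
P = E + C − dPW/dt = 3 + (-5.05) − (-6.98) = 4.9 mm/day.

P ≈ 4.9 mm/day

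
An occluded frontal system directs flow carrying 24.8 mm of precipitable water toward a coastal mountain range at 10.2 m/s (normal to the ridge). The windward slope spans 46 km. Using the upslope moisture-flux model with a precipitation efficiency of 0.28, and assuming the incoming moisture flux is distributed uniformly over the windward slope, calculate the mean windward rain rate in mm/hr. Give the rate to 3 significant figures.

Incoming column moisture flux per unit ridge length: F = V × PW = 10.2 × 24.8 = 252.96 mm·m/s.
Spread over the 46 km slope with efficiency ε = 0.28: R = ε·F/W = 0.28 × 252.96 / 46000 m = 1.540e-03 mm/s.
R = 1.540e-03 × 3600 = 5.54 mm/hr.

R ≈ 5.54 mm/hr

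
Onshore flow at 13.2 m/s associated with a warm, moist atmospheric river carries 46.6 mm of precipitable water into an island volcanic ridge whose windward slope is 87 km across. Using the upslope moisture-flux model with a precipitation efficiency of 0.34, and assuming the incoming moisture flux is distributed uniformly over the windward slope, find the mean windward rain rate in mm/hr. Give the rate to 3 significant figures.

R ≈ 8.65 mm/hr

Incoming column moisture flux per unit ridge length: F = V × PW = 13.2 × 46.6 = 615.12 mm·m/s.
Spread over the 87 km slope with efficiency ε = 0.34: R = ε·F/W = 0.34 × 615.12 / 87000 m = 2.404e-03 mm/s.
R = 2.404e-03 × 3600 = 8.65 mm/hr.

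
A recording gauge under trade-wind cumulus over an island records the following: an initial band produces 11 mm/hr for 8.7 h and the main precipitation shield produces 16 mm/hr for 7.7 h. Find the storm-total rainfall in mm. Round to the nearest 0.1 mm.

Total = Σ Rᵢ Δtᵢ = 11 × 8.7 + 16 × 7.7
      = 95.7 + 123.2 = 218.9 mm.

total ≈ 218.9 mm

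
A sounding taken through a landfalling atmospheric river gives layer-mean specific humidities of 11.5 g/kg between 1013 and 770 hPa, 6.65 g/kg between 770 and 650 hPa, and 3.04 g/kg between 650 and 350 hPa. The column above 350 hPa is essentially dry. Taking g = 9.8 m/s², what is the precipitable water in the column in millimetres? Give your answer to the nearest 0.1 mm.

PW ≈ 46.0 mm

Precipitable water is the column-integrated vapour mass per unit area: PW = (1/g) Σ q̄ Δp, with q in kg/kg and Δp in Pa (1 kg/m² of water = 1 mm).
Layer 1013–770 hPa: Δp = 243 hPa = 24300 Pa, q̄ = 0.0115 kg/kg → 0.0115 × 24300 / 9.8 = 28.52 mm
Layer 770–650 hPa: Δp = 120 hPa = 12000 Pa, q̄ = 0.00665 kg/kg → 0.00665 × 12000 / 9.8 = 8.14 mm
Layer 650–350 hPa: Δp = 300 hPa = 30000 Pa, q̄ = 0.00304 kg/kg → 0.00304 × 30000 / 9.8 = 9.31 mm
PW = 28.52 + 8.14 + 9.31 = 45.97 ≈ 46.0 mm.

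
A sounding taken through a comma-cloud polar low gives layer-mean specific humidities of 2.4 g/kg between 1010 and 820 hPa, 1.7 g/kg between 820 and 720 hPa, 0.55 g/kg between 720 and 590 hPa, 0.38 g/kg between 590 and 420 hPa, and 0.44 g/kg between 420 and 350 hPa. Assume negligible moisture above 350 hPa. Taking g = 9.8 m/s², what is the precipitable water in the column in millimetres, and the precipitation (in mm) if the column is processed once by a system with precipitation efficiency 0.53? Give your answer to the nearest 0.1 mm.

PW ≈ 8.1 mm; precipitation ≈ 4.3 mm

Precipitable water is the column-integrated vapour mass per unit area: PW = (1/g) Σ q̄ Δp, with q in kg/kg and Δp in Pa (1 kg/m² of water = 1 mm).
Layer 1010–820 hPa: Δp = 190 hPa = 19000 Pa, q̄ = 0.0024 kg/kg → 0.0024 × 19000 / 9.8 = 4.65 mm
Layer 820–720 hPa: Δp = 100 hPa = 10000 Pa, q̄ = 0.0017 kg/kg → 0.0017 × 10000 / 9.8 = 1.73 mm
Layer 720–590 hPa: Δp = 130 hPa = 13000 Pa, q̄ = 0.00055 kg/kg → 0.00055 × 13000 / 9.8 = 0.73 mm
Layer 590–420 hPa: Δp = 170 hPa = 17000 Pa, q̄ = 0.00038 kg/kg → 0.00038 × 17000 / 9.8 = 0.66 mm
Layer 420–350 hPa: Δp = 70 hPa = 7000 Pa, q̄ = 0.00044 kg/kg → 0.00044 × 7000 / 9.8 = 0.31 mm
PW = 4.65 + 1.73 + 0.73 + 0.66 + 0.31 = 8.08 ≈ 8.1 mm.
Precipitation = ε × PW = 0.53 × 8.1 = 4.3 mm.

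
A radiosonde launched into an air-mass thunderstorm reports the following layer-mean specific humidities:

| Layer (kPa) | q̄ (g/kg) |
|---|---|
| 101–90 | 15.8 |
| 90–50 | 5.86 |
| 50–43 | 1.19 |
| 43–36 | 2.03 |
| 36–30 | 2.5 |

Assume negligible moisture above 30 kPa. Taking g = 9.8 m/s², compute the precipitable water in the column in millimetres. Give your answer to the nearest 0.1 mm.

Precipitable water is the column-integrated vapour mass per unit area: PW = (1/g) Σ q̄ Δp, with q in kg/kg and Δp in Pa (1 kg/m² of water = 1 mm).
Layer 101–90 kPa: Δp = 110 hPa = 11000 Pa, q̄ = 0.0158 kg/kg → 0.0158 × 11000 / 9.8 = 17.73 mm
Layer 90–50 kPa: Δp = 400 hPa = 40000 Pa, q̄ = 0.00586 kg/kg → 0.00586 × 40000 / 9.8 = 23.92 mm
Layer 50–43 kPa: Δp = 70 hPa = 7000 Pa, q̄ = 0.00119 kg/kg → 0.00119 × 7000 / 9.8 = 0.85 mm
Layer 43–36 kPa: Δp = 70 hPa = 7000 Pa, q̄ = 0.00203 kg/kg → 0.00203 × 7000 / 9.8 = 1.45 mm
Layer 36–30 kPa: Δp = 60 hPa = 6000 Pa, q̄ = 0.0025 kg/kg → 0.0025 × 6000 / 9.8 = 1.53 mm
PW = 17.73 + 23.92 + 0.85 + 1.45 + 1.53 = 45.48 ≈ 45.5 mm.

PW ≈ 45.5 mm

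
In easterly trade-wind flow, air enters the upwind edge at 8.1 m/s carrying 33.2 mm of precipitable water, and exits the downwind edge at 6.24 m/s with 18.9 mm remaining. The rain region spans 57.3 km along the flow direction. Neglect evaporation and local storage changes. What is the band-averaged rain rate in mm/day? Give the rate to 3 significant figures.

Column moisture flux per unit crosswind length is F = V × PW.
Inflow: F_in = 8.1 × 33.2 = 268.92 mm·m/s
Outflow: F_out = 6.24 × 18.9 = 117.936 mm·m/s
Steady-state rate R = (F_in − F_out)/L = (268.92 − 117.936) / 57300 m = 2.635e-03 mm/s.
R = 2.635e-03 × 3600 × 24 = 228 mm/day.

R ≈ 228 mm/day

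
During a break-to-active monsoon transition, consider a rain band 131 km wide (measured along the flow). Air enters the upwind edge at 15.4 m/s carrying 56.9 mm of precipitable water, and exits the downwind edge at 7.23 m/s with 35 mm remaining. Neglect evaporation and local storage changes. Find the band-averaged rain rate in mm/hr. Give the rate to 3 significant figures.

Column moisture flux per unit crosswind length is F = V × PW.
Inflow: F_in = 15.4 × 56.9 = 876.26 mm·m/s
Outflow: F_out = 7.23 × 35 = 253.05 mm·m/s
Steady-state rate R = (F_in − F_out)/L = (876.26 − 253.05) / 131000 m = 4.757e-03 mm/s.
R = 4.757e-03 × 3600 = 17.1 mm/hr.

R ≈ 17.1 mm/hr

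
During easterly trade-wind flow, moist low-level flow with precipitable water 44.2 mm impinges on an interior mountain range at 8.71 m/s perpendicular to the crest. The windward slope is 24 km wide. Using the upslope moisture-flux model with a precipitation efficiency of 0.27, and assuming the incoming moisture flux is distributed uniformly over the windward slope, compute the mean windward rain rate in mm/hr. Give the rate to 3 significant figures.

Incoming column moisture flux per unit ridge length: F = V × PW = 8.71 × 44.2 = 384.982 mm·m/s.
Spread over the 24 km slope with efficiency ε = 0.27: R = ε·F/W = 0.27 × 384.982 / 24000 m = 4.331e-03 mm/s.
R = 4.331e-03 × 3600 = 15.6 mm/hr.

R ≈ 15.6 mm/hr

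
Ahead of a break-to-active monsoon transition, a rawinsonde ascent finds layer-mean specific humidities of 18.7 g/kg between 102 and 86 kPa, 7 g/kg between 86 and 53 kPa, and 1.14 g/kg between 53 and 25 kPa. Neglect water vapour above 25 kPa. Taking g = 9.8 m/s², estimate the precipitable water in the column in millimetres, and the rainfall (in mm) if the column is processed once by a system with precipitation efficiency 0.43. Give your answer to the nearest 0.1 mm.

Precipitable water is the column-integrated vapour mass per unit area: PW = (1/g) Σ q̄ Δp, with q in kg/kg and Δp in Pa (1 kg/m² of water = 1 mm).
Layer 102–86 kPa: Δp = 160 hPa = 16000 Pa, q̄ = 0.0187 kg/kg → 0.0187 × 16000 / 9.8 = 30.53 mm
Layer 86–53 kPa: Δp = 330 hPa = 33000 Pa, q̄ = 0.007 kg/kg → 0.007 × 33000 / 9.8 = 23.57 mm
Layer 53–25 kPa: Δp = 280 hPa = 28000 Pa, q̄ = 0.00114 kg/kg → 0.00114 × 28000 / 9.8 = 3.26 mm
PW = 30.53 + 23.57 + 3.26 = 57.36 ≈ 57.4 mm.
Rainfall = ε × PW = 0.43 × 57.4 = 24.7 mm.

PW ≈ 57.4 mm; rainfall ≈ 24.7 mm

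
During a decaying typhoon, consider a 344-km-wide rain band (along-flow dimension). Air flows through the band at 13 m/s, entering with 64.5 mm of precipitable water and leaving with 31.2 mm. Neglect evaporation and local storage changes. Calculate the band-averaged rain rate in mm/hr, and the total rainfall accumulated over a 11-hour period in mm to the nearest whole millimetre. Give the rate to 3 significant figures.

R ≈ 4.53 mm/hr; total ≈ 50 mm

Column moisture flux per unit crosswind length is F = V × PW.
Inflow: F_in = 13 × 64.5 = 838.5 mm·m/s
Outflow: F_out = 13 × 31.2 = 405.6 mm·m/s
Steady-state rate R = (F_in − F_out)/L = (838.5 − 405.6) / 344000 m = 1.258e-03 mm/s.
R = 1.258e-03 × 3600 = 4.53 mm/hr.
Over 11 h: total = 4.53 × 11 = 49.83 ≈ 50 mm.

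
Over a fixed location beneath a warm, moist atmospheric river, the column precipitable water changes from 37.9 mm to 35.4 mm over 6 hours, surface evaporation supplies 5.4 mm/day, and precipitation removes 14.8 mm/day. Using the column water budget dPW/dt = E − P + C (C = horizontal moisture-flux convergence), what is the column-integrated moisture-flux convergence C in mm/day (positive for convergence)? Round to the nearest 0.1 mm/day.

dPW/dt = (35.4 − 37.9) mm / (6/24 day) = -10.000 mm/day.
C = dPW/dt − E + P = (-10.000) − 5.4 + 14.8 = -0.6 mm/day.

C ≈ -0.6 mm/day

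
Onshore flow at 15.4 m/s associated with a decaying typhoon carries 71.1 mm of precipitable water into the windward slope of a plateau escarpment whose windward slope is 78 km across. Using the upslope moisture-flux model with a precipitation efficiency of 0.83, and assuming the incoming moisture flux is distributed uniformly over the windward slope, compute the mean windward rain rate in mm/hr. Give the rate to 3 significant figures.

Incoming column moisture flux per unit ridge length: F = V × PW = 15.4 × 71.1 = 1094.94 mm·m/s.
Spread over the 78 km slope with efficiency ε = 0.83: R = ε·F/W = 0.83 × 1094.94 / 78000 m = 1.165e-02 mm/s.
R = 1.165e-02 × 3600 = 41.9 mm/hr.

R ≈ 41.9 mm/hr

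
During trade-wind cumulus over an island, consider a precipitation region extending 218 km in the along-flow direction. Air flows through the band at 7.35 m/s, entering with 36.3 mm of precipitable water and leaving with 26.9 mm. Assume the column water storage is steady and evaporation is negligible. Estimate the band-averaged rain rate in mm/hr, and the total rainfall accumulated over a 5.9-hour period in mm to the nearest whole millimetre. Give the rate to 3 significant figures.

R ≈ 1.14 mm/hr; total ≈ 7 mm

Column moisture flux per unit crosswind length is F = V × PW.
Inflow: F_in = 7.35 × 36.3 = 266.805 mm·m/s
Outflow: F_out = 7.35 × 26.9 = 197.715 mm·m/s
Steady-state rate R = (F_in − F_out)/L = (266.805 − 197.715) / 218000 m = 3.169e-04 mm/s.
R = 3.169e-04 × 3600 = 1.14 mm/hr.
Over 5.9 h: total = 1.14 × 5.9 = 6.726 ≈ 7 mm.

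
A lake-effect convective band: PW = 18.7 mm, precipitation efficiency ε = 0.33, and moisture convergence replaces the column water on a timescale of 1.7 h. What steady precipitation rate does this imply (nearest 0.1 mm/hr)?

Each overturning extracts ε × PW = 0.33 × 18.7 = 6.171 mm.
Rate = ε·PW / τ = 6.171 / 1.7 h = 3.6 mm/hr.

R ≈ 3.6 mm/hr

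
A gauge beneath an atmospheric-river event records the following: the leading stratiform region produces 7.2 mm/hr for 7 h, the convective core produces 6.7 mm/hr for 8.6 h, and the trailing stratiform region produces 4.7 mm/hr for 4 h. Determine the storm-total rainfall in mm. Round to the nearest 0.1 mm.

total ≈ 126.8 mm

Total = Σ Rᵢ Δtᵢ = 7.2 × 7 + 6.7 × 8.6 + 4.7 × 4
      = 50.4 + 57.62 + 18.8 = 126.8 mm.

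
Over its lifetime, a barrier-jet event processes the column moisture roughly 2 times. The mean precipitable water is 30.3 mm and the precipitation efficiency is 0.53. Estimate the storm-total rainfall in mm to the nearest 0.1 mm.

rainfall ≈ 32.1 mm

Each cycle deposits ε × PW = 0.53 × 30.3 = 16.059 mm.
Over 2 cycles: 2 × 16.059 = 32.1 mm.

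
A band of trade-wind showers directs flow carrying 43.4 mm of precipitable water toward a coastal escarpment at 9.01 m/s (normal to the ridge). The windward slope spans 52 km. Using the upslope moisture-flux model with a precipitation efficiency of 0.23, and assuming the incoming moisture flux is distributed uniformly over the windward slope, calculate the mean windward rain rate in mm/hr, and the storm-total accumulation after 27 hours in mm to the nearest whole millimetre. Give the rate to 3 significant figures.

Incoming column moisture flux per unit ridge length: F = V × PW = 9.01 × 43.4 = 391.034 mm·m/s.
Spread over the 52 km slope with efficiency ε = 0.23: R = ε·F/W = 0.23 × 391.034 / 52000 m = 1.730e-03 mm/s.
R = 1.730e-03 × 3600 = 6.23 mm/hr.
Over 27 h: total = 6.23 × 27 = 168.21 ≈ 168 mm.

R ≈ 6.23 mm/hr; total ≈ 168 mm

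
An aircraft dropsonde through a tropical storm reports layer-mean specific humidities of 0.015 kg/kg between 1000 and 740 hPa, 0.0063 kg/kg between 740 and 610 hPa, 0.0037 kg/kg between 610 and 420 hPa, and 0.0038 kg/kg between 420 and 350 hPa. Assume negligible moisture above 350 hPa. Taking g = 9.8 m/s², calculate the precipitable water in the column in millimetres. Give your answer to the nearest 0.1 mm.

PW ≈ 58.0 mm

Precipitable water is the column-integrated vapour mass per unit area: PW = (1/g) Σ q̄ Δp, with q in kg/kg and Δp in Pa (1 kg/m² of water = 1 mm).
Layer 1000–740 hPa: Δp = 260 hPa = 26000 Pa, q̄ = 0.015 kg/kg → 0.015 × 26000 / 9.8 = 39.80 mm
Layer 740–610 hPa: Δp = 130 hPa = 13000 Pa, q̄ = 0.0063 kg/kg → 0.0063 × 13000 / 9.8 = 8.36 mm
Layer 610–420 hPa: Δp = 190 hPa = 19000 Pa, q̄ = 0.0037 kg/kg → 0.0037 × 19000 / 9.8 = 7.17 mm
Layer 420–350 hPa: Δp = 70 hPa = 7000 Pa, q̄ = 0.0038 kg/kg → 0.0038 × 7000 / 9.8 = 2.71 mm
PW = 39.80 + 8.36 + 7.17 + 2.71 = 58.04 ≈ 58.0 mm.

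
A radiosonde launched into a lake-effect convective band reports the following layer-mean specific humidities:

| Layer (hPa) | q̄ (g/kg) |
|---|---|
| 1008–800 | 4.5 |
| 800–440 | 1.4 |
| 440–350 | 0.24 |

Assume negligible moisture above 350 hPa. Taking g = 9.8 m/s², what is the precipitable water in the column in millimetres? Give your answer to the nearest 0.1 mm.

Precipitable water is the column-integrated vapour mass per unit area: PW = (1/g) Σ q̄ Δp, with q in kg/kg and Δp in Pa (1 kg/m² of water = 1 mm).
Layer 1008–800 hPa: Δp = 208 hPa = 20800 Pa, q̄ = 0.0045 kg/kg → 0.0045 × 20800 / 9.8 = 9.55 mm
Layer 800–440 hPa: Δp = 360 hPa = 36000 Pa, q̄ = 0.0014 kg/kg → 0.0014 × 36000 / 9.8 = 5.14 mm
Layer 440–350 hPa: Δp = 90 hPa = 9000 Pa, q̄ = 0.00024 kg/kg → 0.00024 × 9000 / 9.8 = 0.22 mm
PW = 9.55 + 5.14 + 0.22 = 14.91 ≈ 14.9 mm.

PW ≈ 14.9 mm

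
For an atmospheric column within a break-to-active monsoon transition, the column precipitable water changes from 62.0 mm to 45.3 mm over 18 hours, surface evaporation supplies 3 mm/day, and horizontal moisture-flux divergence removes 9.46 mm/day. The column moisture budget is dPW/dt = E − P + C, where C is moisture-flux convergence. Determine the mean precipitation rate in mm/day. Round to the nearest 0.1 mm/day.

dPW/dt = (45.3 − 62.0) mm / (18/24 day) = -22.267 mm/day.
P = E + C − dPW/dt = 3 + (-9.46) − (-22.267) = 15.8 mm/day.

P ≈ 15.8 mm/day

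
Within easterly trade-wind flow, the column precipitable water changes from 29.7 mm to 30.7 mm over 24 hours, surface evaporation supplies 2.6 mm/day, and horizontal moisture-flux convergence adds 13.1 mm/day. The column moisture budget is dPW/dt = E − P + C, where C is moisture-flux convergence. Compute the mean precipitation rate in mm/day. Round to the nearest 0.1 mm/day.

P ≈ 14.7 mm/day

dPW/dt = (30.7 − 29.7) mm / (24/24 day) = +1.000 mm/day.
P = E + C − dPW/dt = 2.6 + (13.1) − (+1.000) = 14.7 mm/day.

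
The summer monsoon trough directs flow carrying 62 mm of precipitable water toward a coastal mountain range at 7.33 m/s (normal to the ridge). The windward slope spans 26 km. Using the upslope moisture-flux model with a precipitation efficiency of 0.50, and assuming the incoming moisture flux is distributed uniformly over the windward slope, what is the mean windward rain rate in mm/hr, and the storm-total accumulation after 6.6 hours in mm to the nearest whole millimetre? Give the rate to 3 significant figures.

Incoming column moisture flux per unit ridge length: F = V × PW = 7.33 × 62 = 454.46 mm·m/s.
Spread over the 26 km slope with efficiency ε = 0.50: R = ε·F/W = 0.50 × 454.46 / 26000 m = 8.740e-03 mm/s.
R = 8.740e-03 × 3600 = 31.5 mm/hr.
Over 6.6 h: total = 31.5 × 6.6 = 207.9 ≈ 208 mm.

R ≈ 31.5 mm/hr; total ≈ 208 mm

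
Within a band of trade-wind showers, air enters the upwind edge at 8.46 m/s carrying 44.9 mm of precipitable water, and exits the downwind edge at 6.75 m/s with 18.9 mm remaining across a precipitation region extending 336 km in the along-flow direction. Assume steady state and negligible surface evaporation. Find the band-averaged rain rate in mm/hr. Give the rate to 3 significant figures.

Column moisture flux per unit crosswind length is F = V × PW.
Inflow: F_in = 8.46 × 44.9 = 379.854 mm·m/s
Outflow: F_out = 6.75 × 18.9 = 127.575 mm·m/s
Steady-state rate R = (F_in − F_out)/L = (379.854 − 127.575) / 336000 m = 7.508e-04 mm/s.
R = 7.508e-04 × 3600 = 2.70 mm/hr.

R ≈ 2.70 mm/hr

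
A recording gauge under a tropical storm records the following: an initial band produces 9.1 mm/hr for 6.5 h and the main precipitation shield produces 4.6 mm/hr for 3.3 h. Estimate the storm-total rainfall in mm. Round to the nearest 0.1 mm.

total ≈ 74.3 mm

Total = Σ Rᵢ Δtᵢ = 9.1 × 6.5 + 4.6 × 3.3
      = 59.15 + 15.18 = 74.3 mm.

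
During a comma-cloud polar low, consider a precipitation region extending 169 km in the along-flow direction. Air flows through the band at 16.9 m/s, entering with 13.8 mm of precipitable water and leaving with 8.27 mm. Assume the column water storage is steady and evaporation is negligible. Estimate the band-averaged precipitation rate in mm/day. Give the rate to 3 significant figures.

Column moisture flux per unit crosswind length is F = V × PW.
Inflow: F_in = 16.9 × 13.8 = 233.22 mm·m/s
Outflow: F_out = 16.9 × 8.27 = 139.763 mm·m/s
Steady-state rate R = (F_in − F_out)/L = (233.22 − 139.763) / 169000 m = 5.530e-04 mm/s.
R = 5.530e-04 × 3600 × 24 = 47.8 mm/day.

R ≈ 47.8 mm/day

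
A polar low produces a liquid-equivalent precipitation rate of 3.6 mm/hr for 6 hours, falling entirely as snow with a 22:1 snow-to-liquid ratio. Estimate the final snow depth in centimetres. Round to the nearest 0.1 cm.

Liquid-equivalent depth = 3.6 × 6 = 21.6 mm.
Snow depth = 21.6 mm × 22 = 475.2 mm = 47.5 cm.

snow depth ≈ 47.5 cm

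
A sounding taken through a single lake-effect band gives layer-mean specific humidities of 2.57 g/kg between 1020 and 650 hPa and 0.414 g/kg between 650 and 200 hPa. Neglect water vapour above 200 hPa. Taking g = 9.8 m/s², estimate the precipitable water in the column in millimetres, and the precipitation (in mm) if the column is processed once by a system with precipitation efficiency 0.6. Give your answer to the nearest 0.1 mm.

Precipitable water is the column-integrated vapour mass per unit area: PW = (1/g) Σ q̄ Δp, with q in kg/kg and Δp in Pa (1 kg/m² of water = 1 mm).
Layer 1020–650 hPa: Δp = 370 hPa = 37000 Pa, q̄ = 0.00257 kg/kg → 0.00257 × 37000 / 9.8 = 9.70 mm
Layer 650–200 hPa: Δp = 450 hPa = 45000 Pa, q̄ = 0.000414 kg/kg → 0.000414 × 45000 / 9.8 = 1.90 mm
PW = 9.70 + 1.90 = 11.60 ≈ 11.6 mm.
Precipitation = ε × PW = 0.6 × 11.6 = 7.0 mm.

PW ≈ 11.6 mm; precipitation ≈ 7.0 mm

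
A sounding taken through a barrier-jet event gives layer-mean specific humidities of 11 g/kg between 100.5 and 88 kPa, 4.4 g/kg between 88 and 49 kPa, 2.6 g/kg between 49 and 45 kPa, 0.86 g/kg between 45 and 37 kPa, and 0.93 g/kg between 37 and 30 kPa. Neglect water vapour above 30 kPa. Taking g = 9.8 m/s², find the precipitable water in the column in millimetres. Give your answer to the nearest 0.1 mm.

Precipitable water is the column-integrated vapour mass per unit area: PW = (1/g) Σ q̄ Δp, with q in kg/kg and Δp in Pa (1 kg/m² of water = 1 mm).
Layer 100.5–88 kPa: Δp = 125 hPa = 12500 Pa, q̄ = 0.011 kg/kg → 0.011 × 12500 / 9.8 = 14.03 mm
Layer 88–49 kPa: Δp = 390 hPa = 39000 Pa, q̄ = 0.0044 kg/kg → 0.0044 × 39000 / 9.8 = 17.51 mm
Layer 49–45 kPa: Δp = 40 hPa = 4000 Pa, q̄ = 0.0026 kg/kg → 0.0026 × 4000 / 9.8 = 1.06 mm
Layer 45–37 kPa: Δp = 80 hPa = 8000 Pa, q̄ = 0.00086 kg/kg → 0.00086 × 8000 / 9.8 = 0.70 mm
Layer 37–30 kPa: Δp = 70 hPa = 7000 Pa, q̄ = 0.00093 kg/kg → 0.00093 × 7000 / 9.8 = 0.66 mm
PW = 14.03 + 17.51 + 1.06 + 0.70 + 0.66 = 33.96 ≈ 34.0 mm.

PW ≈ 34.0 mm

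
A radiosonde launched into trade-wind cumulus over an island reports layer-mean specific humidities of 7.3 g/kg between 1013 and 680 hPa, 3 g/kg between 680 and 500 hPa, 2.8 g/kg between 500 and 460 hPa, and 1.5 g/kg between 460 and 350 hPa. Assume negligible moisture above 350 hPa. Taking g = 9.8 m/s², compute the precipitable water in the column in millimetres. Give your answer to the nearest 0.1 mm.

Precipitable water is the column-integrated vapour mass per unit area: PW = (1/g) Σ q̄ Δp, with q in kg/kg and Δp in Pa (1 kg/m² of water = 1 mm).
Layer 1013–680 hPa: Δp = 333 hPa = 33300 Pa, q̄ = 0.0073 kg/kg → 0.0073 × 33300 / 9.8 = 24.81 mm
Layer 680–500 hPa: Δp = 180 hPa = 18000 Pa, q̄ = 0.003 kg/kg → 0.003 × 18000 / 9.8 = 5.51 mm
Layer 500–460 hPa: Δp = 40 hPa = 4000 Pa, q̄ = 0.0028 kg/kg → 0.0028 × 4000 / 9.8 = 1.14 mm
Layer 460–350 hPa: Δp = 110 hPa = 11000 Pa, q̄ = 0.0015 kg/kg → 0.0015 × 11000 / 9.8 = 1.68 mm
PW = 24.81 + 5.51 + 1.14 + 1.68 = 33.14 ≈ 33.1 mm.

PW ≈ 33.1 mm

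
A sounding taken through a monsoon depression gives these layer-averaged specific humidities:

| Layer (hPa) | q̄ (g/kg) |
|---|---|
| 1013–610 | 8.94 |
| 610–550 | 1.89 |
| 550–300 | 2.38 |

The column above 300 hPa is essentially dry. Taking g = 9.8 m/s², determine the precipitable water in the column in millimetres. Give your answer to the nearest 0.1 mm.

Precipitable water is the column-integrated vapour mass per unit area: PW = (1/g) Σ q̄ Δp, with q in kg/kg and Δp in Pa (1 kg/m² of water = 1 mm).
Layer 1013–610 hPa: Δp = 403 hPa = 40300 Pa, q̄ = 0.00894 kg/kg → 0.00894 × 40300 / 9.8 = 36.76 mm
Layer 610–550 hPa: Δp = 60 hPa = 6000 Pa, q̄ = 0.00189 kg/kg → 0.00189 × 6000 / 9.8 = 1.16 mm
Layer 550–300 hPa: Δp = 250 hPa = 25000 Pa, q̄ = 0.00238 kg/kg → 0.00238 × 25000 / 9.8 = 6.07 mm
PW = 36.76 + 1.16 + 6.07 = 43.99 ≈ 44.0 mm.

PW ≈ 44.0 mm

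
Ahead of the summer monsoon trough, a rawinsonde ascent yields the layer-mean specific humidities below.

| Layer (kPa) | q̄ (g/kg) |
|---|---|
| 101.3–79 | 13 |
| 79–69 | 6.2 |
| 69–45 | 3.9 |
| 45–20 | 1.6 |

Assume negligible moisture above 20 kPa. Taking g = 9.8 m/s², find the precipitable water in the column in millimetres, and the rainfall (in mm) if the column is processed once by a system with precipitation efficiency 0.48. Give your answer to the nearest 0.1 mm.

Precipitable water is the column-integrated vapour mass per unit area: PW = (1/g) Σ q̄ Δp, with q in kg/kg and Δp in Pa (1 kg/m² of water = 1 mm).
Layer 101.3–79 kPa: Δp = 223 hPa = 22300 Pa, q̄ = 0.013 kg/kg → 0.013 × 22300 / 9.8 = 29.58 mm
Layer 79–69 kPa: Δp = 100 hPa = 10000 Pa, q̄ = 0.0062 kg/kg → 0.0062 × 10000 / 9.8 = 6.33 mm
Layer 69–45 kPa: Δp = 240 hPa = 24000 Pa, q̄ = 0.0039 kg/kg → 0.0039 × 24000 / 9.8 = 9.55 mm
Layer 45–20 kPa: Δp = 250 hPa = 25000 Pa, q̄ = 0.0016 kg/kg → 0.0016 × 25000 / 9.8 = 4.08 mm
PW = 29.58 + 6.33 + 9.55 + 4.08 = 49.54 ≈ 49.5 mm.
Rainfall = ε × PW = 0.48 × 49.5 = 23.8 mm.

PW ≈ 49.5 mm; rainfall ≈ 23.8 mm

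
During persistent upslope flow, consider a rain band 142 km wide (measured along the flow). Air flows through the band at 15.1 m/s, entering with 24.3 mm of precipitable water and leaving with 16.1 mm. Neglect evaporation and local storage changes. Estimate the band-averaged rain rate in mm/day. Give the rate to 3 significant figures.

Column moisture flux per unit crosswind length is F = V × PW.
Inflow: F_in = 15.1 × 24.3 = 366.93 mm·m/s
Outflow: F_out = 15.1 × 16.1 = 243.11 mm·m/s
Steady-state rate R = (F_in − F_out)/L = (366.93 − 243.11) / 142000 m = 8.720e-04 mm/s.
R = 8.720e-04 × 3600 × 24 = 75.3 mm/day.

R ≈ 75.3 mm/day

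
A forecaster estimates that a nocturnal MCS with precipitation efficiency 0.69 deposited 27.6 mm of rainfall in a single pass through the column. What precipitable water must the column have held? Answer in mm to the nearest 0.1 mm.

PW = rainfall / ε = 27.6 / 0.69 = 40.0 mm.

PW ≈ 40.0 mm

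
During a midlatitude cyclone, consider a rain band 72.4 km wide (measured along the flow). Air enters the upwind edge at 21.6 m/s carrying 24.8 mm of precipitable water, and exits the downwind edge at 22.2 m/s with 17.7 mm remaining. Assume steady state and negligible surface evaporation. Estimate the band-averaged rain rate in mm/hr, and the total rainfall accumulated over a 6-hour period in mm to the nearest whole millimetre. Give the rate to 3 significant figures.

R ≈ 7.10 mm/hr; total ≈ 43 mm

Column moisture flux per unit crosswind length is F = V × PW.
Inflow: F_in = 21.6 × 24.8 = 535.68 mm·m/s
Outflow: F_out = 22.2 × 17.7 = 392.94 mm·m/s
Steady-state rate R = (F_in − F_out)/L = (535.68 − 392.94) / 72400 m = 1.972e-03 mm/s.
R = 1.972e-03 × 3600 = 7.10 mm/hr.
Over 6 h: total = 7.10 × 6 = 42.6 ≈ 43 mm.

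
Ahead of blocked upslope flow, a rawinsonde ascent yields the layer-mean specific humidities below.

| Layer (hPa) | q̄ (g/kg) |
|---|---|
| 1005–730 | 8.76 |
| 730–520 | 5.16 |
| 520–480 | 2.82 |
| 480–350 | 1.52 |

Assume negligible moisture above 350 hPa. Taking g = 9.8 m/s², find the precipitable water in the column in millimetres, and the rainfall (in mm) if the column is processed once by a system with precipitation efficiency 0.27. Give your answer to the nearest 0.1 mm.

PW ≈ 38.8 mm; rainfall ≈ 10.5 mm

Precipitable water is the column-integrated vapour mass per unit area: PW = (1/g) Σ q̄ Δp, with q in kg/kg and Δp in Pa (1 kg/m² of water = 1 mm).
Layer 1005–730 hPa: Δp = 275 hPa = 27500 Pa, q̄ = 0.00876 kg/kg → 0.00876 × 27500 / 9.8 = 24.58 mm
Layer 730–520 hPa: Δp = 210 hPa = 21000 Pa, q̄ = 0.00516 kg/kg → 0.00516 × 21000 / 9.8 = 11.06 mm
Layer 520–480 hPa: Δp = 40 hPa = 4000 Pa, q̄ = 0.00282 kg/kg → 0.00282 × 4000 / 9.8 = 1.15 mm
Layer 480–350 hPa: Δp = 130 hPa = 13000 Pa, q̄ = 0.00152 kg/kg → 0.00152 × 13000 / 9.8 = 2.02 mm
PW = 24.58 + 11.06 + 1.15 + 2.02 = 38.81 ≈ 38.8 mm.
Rainfall = ε × PW = 0.27 × 38.8 = 10.5 mm.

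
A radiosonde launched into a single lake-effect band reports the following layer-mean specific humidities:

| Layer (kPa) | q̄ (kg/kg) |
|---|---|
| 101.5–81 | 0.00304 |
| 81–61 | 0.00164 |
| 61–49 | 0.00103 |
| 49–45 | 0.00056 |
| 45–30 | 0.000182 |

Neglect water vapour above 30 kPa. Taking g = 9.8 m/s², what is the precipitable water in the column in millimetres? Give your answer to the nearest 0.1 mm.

Precipitable water is the column-integrated vapour mass per unit area: PW = (1/g) Σ q̄ Δp, with q in kg/kg and Δp in Pa (1 kg/m² of water = 1 mm).
Layer 101.5–81 kPa: Δp = 205 hPa = 20500 Pa, q̄ = 0.00304 kg/kg → 0.00304 × 20500 / 9.8 = 6.36 mm
Layer 81–61 kPa: Δp = 200 hPa = 20000 Pa, q̄ = 0.00164 kg/kg → 0.00164 × 20000 / 9.8 = 3.35 mm
Layer 61–49 kPa: Δp = 120 hPa = 12000 Pa, q̄ = 0.00103 kg/kg → 0.00103 × 12000 / 9.8 = 1.26 mm
Layer 49–45 kPa: Δp = 40 hPa = 4000 Pa, q̄ = 0.00056 kg/kg → 0.00056 × 4000 / 9.8 = 0.23 mm
Layer 45–30 kPa: Δp = 150 hPa = 15000 Pa, q̄ = 0.000182 kg/kg → 0.000182 × 15000 / 9.8 = 0.28 mm
PW = 6.36 + 3.35 + 1.26 + 0.23 + 0.28 = 11.48 ≈ 11.5 mm.

PW ≈ 11.5 mm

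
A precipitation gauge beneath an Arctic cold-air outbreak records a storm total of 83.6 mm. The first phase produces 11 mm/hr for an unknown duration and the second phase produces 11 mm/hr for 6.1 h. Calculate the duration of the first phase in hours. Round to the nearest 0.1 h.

Known phases: 11 × 6.1 = 67.1 mm.
Remaining depth = 83.6 − 67.1 = 16.5 mm.
Duration = 16.5 / 11 = 1.5 h.

duration ≈ 1.5 h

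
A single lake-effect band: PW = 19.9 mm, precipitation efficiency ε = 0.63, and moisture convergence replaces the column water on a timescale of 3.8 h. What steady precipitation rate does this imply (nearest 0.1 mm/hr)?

R ≈ 3.3 mm/hr

Each overturning extracts ε × PW = 0.63 × 19.9 = 12.537 mm.
Rate = ε·PW / τ = 12.537 / 3.8 h = 3.3 mm/hr.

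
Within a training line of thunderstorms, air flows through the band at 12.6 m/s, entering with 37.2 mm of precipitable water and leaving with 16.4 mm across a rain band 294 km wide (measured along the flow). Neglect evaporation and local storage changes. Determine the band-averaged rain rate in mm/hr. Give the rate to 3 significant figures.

R ≈ 3.21 mm/hr

Column moisture flux per unit crosswind length is F = V × PW.
Inflow: F_in = 12.6 × 37.2 = 468.72 mm·m/s
Outflow: F_out = 12.6 × 16.4 = 206.64 mm·m/s
Steady-state rate R = (F_in − F_out)/L = (468.72 − 206.64) / 294000 m = 8.914e-04 mm/s.
R = 8.914e-04 × 3600 = 3.21 mm/hr.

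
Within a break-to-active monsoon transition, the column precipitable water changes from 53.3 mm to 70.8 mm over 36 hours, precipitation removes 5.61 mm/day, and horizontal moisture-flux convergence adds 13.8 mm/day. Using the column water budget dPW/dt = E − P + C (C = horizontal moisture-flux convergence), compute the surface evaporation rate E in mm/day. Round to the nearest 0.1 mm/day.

E ≈ 3.5 mm/day

dPW/dt = (70.8 − 53.3) mm / (36/24 day) = +11.667 mm/day.
E = dPW/dt + P − C = (+11.667) + 5.61 − (13.8) = 3.5 mm/day.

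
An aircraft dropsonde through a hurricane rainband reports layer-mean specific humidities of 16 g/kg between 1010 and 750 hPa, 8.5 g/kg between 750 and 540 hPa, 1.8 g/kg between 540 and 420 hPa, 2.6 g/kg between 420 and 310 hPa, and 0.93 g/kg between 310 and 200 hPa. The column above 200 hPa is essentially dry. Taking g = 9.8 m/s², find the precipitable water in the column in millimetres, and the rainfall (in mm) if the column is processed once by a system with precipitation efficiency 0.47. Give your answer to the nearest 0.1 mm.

PW ≈ 66.8 mm; rainfall ≈ 31.4 mm

Precipitable water is the column-integrated vapour mass per unit area: PW = (1/g) Σ q̄ Δp, with q in kg/kg and Δp in Pa (1 kg/m² of water = 1 mm).
Layer 1010–750 hPa: Δp = 260 hPa = 26000 Pa, q̄ = 0.016 kg/kg → 0.016 × 26000 / 9.8 = 42.45 mm
Layer 750–540 hPa: Δp = 210 hPa = 21000 Pa, q̄ = 0.0085 kg/kg → 0.0085 × 21000 / 9.8 = 18.21 mm
Layer 540–420 hPa: Δp = 120 hPa = 12000 Pa, q̄ = 0.0018 kg/kg → 0.0018 × 12000 / 9.8 = 2.20 mm
Layer 420–310 hPa: Δp = 110 hPa = 11000 Pa, q̄ = 0.0026 kg/kg → 0.0026 × 11000 / 9.8 = 2.92 mm
Layer 310–200 hPa: Δp = 110 hPa = 11000 Pa, q̄ = 0.00093 kg/kg → 0.00093 × 11000 / 9.8 = 1.04 mm
PW = 42.45 + 18.21 + 2.20 + 2.92 + 1.04 = 66.82 ≈ 66.8 mm.
Rainfall = ε × PW = 0.47 × 66.8 = 31.4 mm.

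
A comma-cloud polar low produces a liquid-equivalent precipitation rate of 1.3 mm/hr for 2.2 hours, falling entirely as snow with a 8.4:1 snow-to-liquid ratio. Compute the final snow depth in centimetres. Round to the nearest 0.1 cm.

snow depth ≈ 2.4 cm

Liquid-equivalent depth = 1.3 × 2.2 = 2.86 mm.
Snow depth = 2.86 mm × 8.4 = 24.024 mm = 2.4 cm.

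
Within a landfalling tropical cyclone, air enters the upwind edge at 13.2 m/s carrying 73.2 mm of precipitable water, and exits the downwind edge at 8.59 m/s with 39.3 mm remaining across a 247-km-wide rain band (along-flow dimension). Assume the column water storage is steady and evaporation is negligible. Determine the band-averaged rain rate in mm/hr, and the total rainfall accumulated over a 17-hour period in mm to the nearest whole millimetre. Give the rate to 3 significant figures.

R ≈ 9.16 mm/hr; total ≈ 156 mm

Column moisture flux per unit crosswind length is F = V × PW.
Inflow: F_in = 13.2 × 73.2 = 966.24 mm·m/s
Outflow: F_out = 8.59 × 39.3 = 337.587 mm·m/s
Steady-state rate R = (F_in − F_out)/L = (966.24 − 337.587) / 247000 m = 2.545e-03 mm/s.
R = 2.545e-03 × 3600 = 9.16 mm/hr.
Over 17 h: total = 9.16 × 17 = 155.72 ≈ 156 mm.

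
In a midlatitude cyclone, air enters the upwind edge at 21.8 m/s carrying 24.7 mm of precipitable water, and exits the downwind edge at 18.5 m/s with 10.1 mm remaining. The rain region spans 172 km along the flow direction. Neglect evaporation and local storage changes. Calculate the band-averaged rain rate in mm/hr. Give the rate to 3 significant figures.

Column moisture flux per unit crosswind length is F = V × PW.
Inflow: F_in = 21.8 × 24.7 = 538.46 mm·m/s
Outflow: F_out = 18.5 × 10.1 = 186.85 mm·m/s
Steady-state rate R = (F_in − F_out)/L = (538.46 − 186.85) / 172000 m = 2.044e-03 mm/s.
R = 2.044e-03 × 3600 = 7.36 mm/hr.

R ≈ 7.36 mm/hr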